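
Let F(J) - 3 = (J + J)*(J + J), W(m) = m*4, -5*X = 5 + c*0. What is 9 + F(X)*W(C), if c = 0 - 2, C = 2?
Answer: 65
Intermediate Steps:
c = -2
X = -1 (X = -(5 - 2*0)/5 = -(5 + 0)/5 = -⅕*5 = -1)
W(m) = 4*m
F(J) = 3 + 4*J² (F(J) = 3 + (J + J)*(J + J) = 3 + (2*J)*(2*J) = 3 + 4*J²)
9 + F(X)*W(C) = 9 + (3 + 4*(-1)²)*(4*2) = 9 + (3 + 4*1)*8 = 9 + (3 + 4)*8 = 9 + 7*8 = 9 + 56 = 65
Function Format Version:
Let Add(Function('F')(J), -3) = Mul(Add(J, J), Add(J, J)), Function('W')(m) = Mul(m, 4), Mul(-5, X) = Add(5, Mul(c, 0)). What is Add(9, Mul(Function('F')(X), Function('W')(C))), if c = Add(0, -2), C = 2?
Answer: 65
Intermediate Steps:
c = -2
X = -1 (X = Mul(Rational(-1, 5), Add(5, Mul(-2, 0))) = Mul(Rational(-1, 5), Add(5, 0)) = Mul(Rational(-1, 5), 5) = -1)
Function('W')(m) = Mul(4, m)
Function('F')(J) = Add(3, Mul(4, Pow(J, 2))) (Function('F')(J) = Add(3, Mul(Add(J, J), Add(J, J))) = Add(3, Mul(Mul(2, J), Mul(2, J))) = Add(3, Mul(4, Pow(J, 2))))
Add(9, Mul(Function('F')(X), Function('W')(C))) = Add(9, Mul(Add(3, Mul(4, Pow(-1, 2))), Mul(4, 2))) = Add(9, Mul(Add(3, Mul(4, 1)), 8)) = Add(9, Mul(Add(3, 4), 8)) = Add(9, Mul(7, 8)) = Add(9, 56) = 65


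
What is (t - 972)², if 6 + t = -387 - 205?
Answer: 2464900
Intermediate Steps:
t = -598 (t = -6 + (-387 - 205) = -6 - 592 = -598)
(t - 972)² = (-598 - 972)² = (-1570)² = 2464900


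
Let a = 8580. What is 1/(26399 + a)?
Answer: 1/34979 ≈ 2.8589e-5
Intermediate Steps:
1/(26399 + a) = 1/(26399 + 8580) = 1/34979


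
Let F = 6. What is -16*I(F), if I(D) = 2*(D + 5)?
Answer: -352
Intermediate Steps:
I(D) = 10 + 2*D (I(D) = 2*(5 + D) = 10 + 2*D)
-16*I(F) = -16*(10 + 2*6) = -16*(10 + 12) = -16*22 = -352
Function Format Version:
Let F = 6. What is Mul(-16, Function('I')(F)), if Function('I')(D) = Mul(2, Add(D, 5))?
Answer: -352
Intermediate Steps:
Function('I')(D) = Add(10, Mul(2, D)) (Function('I')(D) = Mul(2, Add(5, D)) = Add(10, Mul(2, D)))
Mul(-16, Function('I')(F)) = Mul(-16, Add(10, Mul(2, 6))) = Mul(-16, Add(10, 12)) = Mul(-16, 22) = -352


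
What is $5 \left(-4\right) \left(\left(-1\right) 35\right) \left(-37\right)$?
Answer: $-25900$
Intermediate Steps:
$5 \left(-4\right) \left(\left(-1\right) 35\right) \left(-37\right) = \left(-20\right) \left(-35\right) \left(-37\right) = 700 \left(-37\right) = -25900$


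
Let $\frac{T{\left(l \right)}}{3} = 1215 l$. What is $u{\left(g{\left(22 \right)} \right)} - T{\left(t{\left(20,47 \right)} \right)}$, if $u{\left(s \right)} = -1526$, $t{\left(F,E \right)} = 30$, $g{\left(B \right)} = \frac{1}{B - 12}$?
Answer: $-110876$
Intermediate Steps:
$g{\left(B \right)} = \frac{1}{-12 + B}$
$T{\left(l \right)} = 3645 l$ ($T{\left(l \right)} = 3 \cdot 1215 l = 3645 l$)
$u{\left(g{\left(22 \right)} \right)} - T{\left(t{\left(20,47 \right)} \right)} = -1526 - 3645 \cdot 30 = -1526 - 109350 = -110876$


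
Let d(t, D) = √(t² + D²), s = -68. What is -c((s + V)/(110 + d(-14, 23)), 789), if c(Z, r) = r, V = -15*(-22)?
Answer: -789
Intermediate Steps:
d(t, D) = √(D² + t²)
V = 330
-c((s + V)/(110 + d(-14, 23)), 789) = -1*789 = -789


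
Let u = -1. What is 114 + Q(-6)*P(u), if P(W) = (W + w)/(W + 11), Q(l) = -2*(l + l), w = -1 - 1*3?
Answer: 102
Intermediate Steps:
w = -4 (w = -1 - 3 = -4)
Q(l) = -4*l
P(W) = (-4 + W)/(11 + W) (P(W) = (W - 4)/(W + 11) = (-4 + W)/(11 + W))
114 + Q(-6)*P(u) = 114 + (-4*(-6))*((-4 - 1)/(11 - 1)) = 114 + 24*(-5/10) = 114 + 24*((1/10)*(-5)) = 114 + 24*(-1/2) = 114 - 12 = 102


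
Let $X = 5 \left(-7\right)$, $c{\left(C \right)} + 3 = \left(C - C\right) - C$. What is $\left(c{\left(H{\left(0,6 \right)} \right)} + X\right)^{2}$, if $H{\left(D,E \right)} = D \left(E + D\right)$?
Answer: $1444$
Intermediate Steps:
$H{\left(D,E \right)} = D \left(D + E\right)$
$c{\left(C \right)} = -3 - C$ ($c{\left(C \right)} = -3 + \left(\left(C - C\right) - C\right) = -3 + \left(0 - C\right) = -3 - C$)
$X = -35$
$\left(c{\left(H{\left(0,6 \right)} \right)} + X\right)^{2} = \left(\left(-3 - 0 \left(0 + 6\right)\right) - 35\right)^{2} = \left(\left(-3 - 0 \cdot 6\right) - 35\right)^{2} = \left(\left(-3 - 0\right) - 35\right)^{2} = \left(\left(-3 + 0\right) - 35\right)^{2} = \left(-3 - 35\right)^{2} = \left(-38\right)^{2} = 1444$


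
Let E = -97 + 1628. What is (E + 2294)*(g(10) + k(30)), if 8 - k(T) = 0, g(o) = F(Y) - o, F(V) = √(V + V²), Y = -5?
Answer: -7650 + 7650*√5 ≈ 9455.9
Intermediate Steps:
g(o) = -o + 2*√5 (g(o) = √(-5*(1 - 5)) - o = √(-5*(-4)) - o = √20 - o = 2*√5 - o = -o + 2*√5)
E = 1531
k(T) = 8 (k(T) = 8 - 1*0 = 8 + 0 = 8)
(E + 2294)*(g(10) + k(30)) = (1531 + 2294)*((-1*10 + 2*√5) + 8) = 3825*((-10 + 2*√5) + 8) = 3825*(-2 + 2*√5) = -7650 + 7650*√5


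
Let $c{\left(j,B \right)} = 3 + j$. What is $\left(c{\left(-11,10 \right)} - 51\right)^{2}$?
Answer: $3481$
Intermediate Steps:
$\left(c{\left(-11,10 \right)} - 51\right)^{2} = \left(\left(3 - 11\right) - 51\right)^{2} = \left(-8 - 51\right)^{2} = \left(-59\right)^{2} = 3481$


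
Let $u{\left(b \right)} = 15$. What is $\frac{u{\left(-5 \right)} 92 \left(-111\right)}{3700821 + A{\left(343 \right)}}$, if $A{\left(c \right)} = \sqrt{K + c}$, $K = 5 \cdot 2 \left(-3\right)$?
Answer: $- \frac{141722940195}{3424019018432} + \frac{38295 \sqrt{313}}{3424019018432} \approx -0.041391$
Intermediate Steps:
$K = -30$ ($K = 10 \left(-3\right) = -30$)
$A{\left(c \right)} = \sqrt{-30 + c}$
$\frac{u{\left(-5 \right)} 92 \left(-111\right)}{3700821 + A{\left(343 \right)}} = \frac{15 \cdot 92 \left(-111\right)}{3700821 + \sqrt{-30 + 343}} = \frac{1380 \left(-111\right)}{3700821 + \sqrt{313}} = - \frac{153180}{3700821 + \sqrt{313}}$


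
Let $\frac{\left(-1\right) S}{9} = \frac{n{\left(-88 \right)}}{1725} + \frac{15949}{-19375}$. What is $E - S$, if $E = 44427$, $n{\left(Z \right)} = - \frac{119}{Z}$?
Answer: $\frac{1741914554691}{39215000} \approx 44420.0$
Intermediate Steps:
$S = \frac{290250309}{39215000}$ ($S = - 9 \left(\frac{\left(-119\right) \frac{1}{-88}}{1725} + \frac{15949}{-19375}\right) = - 9 \left(\left(-119\right) \left(- \frac{1}{88}\right) \frac{1}{1725} + 15949 \left(- \frac{1}{19375}\right)\right) = - 9 \left(\frac{119}{88} \cdot \frac{1}{1725} - \frac{15949}{19375}\right) = - 9 \left(\frac{119}{151800} - \frac{15949}{19375}\right) = \left(-9\right) \left(- \frac{96750103}{117645000}\right) = \frac{290250309}{39215000} \approx 7.4015$)
$E - S = 44427 - \frac{290250309}{39215000} = \frac{1741914554691}{39215000}$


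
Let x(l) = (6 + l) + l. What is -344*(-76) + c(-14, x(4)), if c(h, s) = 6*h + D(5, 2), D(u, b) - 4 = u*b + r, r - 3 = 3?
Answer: 26080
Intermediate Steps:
r = 6 (r = 3 + 3 = 6)
D(u, b) = 10 + b*u (D(u, b) = 4 + (u*b + 6) = 4 + (b*u + 6) = 4 + (6 + b*u) = 10 + b*u)
x(l) = 6 + 2*l
c(h, s) = 20 + 6*h (c(h, s) = 6*h + (10 + 2*5) = 6*h + (10 + 10) = 6*h + 20 = 20 + 6*h)
-344*(-76) + c(-14, x(4)) = -344*(-76) + (20 + 6*(-14)) = 26144 + (20 - 84) = 26144 - 64 = 26080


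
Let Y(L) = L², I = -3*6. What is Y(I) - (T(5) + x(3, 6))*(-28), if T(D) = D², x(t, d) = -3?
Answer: 940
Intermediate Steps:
I = -18
Y(I) - (T(5) + x(3, 6))*(-28) = (-18)² - (5² - 3)*(-28) = 324 - (25 - 3)*(-28) = 324 - 22*(-28) = 324 - 1*(-616) = 324 + 616 = 940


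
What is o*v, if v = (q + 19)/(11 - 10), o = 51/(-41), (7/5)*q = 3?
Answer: -7548/287 ≈ -26.300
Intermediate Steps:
q = 15/7 (q = (5/7)*3 = 15/7 ≈ 2.1429)
o = -51/41 (o = 51*(-1/41) = -51/41 ≈ -1.2439)
v = 148/7 (v = (15/7 + 19)/(11 - 10) = (148/7)/1 = (148/7)*1 = 148/7 ≈ 21.143)
o*v = -51/41*148/7 = -7548/287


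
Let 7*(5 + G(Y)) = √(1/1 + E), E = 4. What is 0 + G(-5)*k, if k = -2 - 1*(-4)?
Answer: -10 + 2*√5/7 ≈ -9.3611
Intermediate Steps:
k = 2 (k = -2 + 4 = 2)
G(Y) = -5 + √5/7 (G(Y) = -5 + √(1/1 + 4)/7 = -5 + √(1*1 + 4)/7 = -5 + √(1 + 4)/7 = -5 + √5/7)
0 + G(-5)*k = 0 + (-5 + √5/7)*2 = 0 + (-10 + 2*√5/7) = -10 + 2*√5/7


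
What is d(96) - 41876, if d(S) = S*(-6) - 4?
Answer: -42456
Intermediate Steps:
d(S) = -4 - 6*S (d(S) = -6*S - 4 = -4 - 6*S)
d(96) - 41876 = (-4 - 6*96) - 41876 = (-4 - 576) - 41876 = -580 - 41876 = -42456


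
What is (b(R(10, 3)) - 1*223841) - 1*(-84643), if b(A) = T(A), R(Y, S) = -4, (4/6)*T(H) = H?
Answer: -139204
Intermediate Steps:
T(H) = 3*H/2
b(A) = 3*A/2
(b(R(10, 3)) - 1*223841) - 1*(-84643) = ((3/2)*(-4) - 1*223841) - 1*(-84643) = (-6 - 223841) + 84643 = -223847 + 84643 = -139204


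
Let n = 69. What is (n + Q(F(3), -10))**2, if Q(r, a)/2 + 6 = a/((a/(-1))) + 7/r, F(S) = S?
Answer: 32041/9 ≈ 3560.1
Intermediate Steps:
Q(r, a) = -14 + 14/r (Q(r, a) = -12 + 2*(a/((a/(-1))) + 7/r) = -12 + 2*(a/((a*(-1))) + 7/r) = -12 + 2*(a/((-a)) + 7/r) = -12 + 2*(a*(-1/a) + 7/r) = -12 + 2*(-1 + 7/r) = -12 + (-2 + 14/r) = -14 + 14/r)
(n + Q(F(3), -10))**2 = (69 + (-14 + 14/3))**2 = (69 - 28/3)**2 = (179/3)**2 = 32041/9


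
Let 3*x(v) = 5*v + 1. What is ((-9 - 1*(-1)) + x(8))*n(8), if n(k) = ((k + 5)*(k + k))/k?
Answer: 442/3 ≈ 147.33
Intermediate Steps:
n(k) = 10 + 2*k (n(k) = ((5 + k)*(2*k))/k = (2*k*(5 + k))/k = 10 + 2*k)
x(v) = 1/3 + 5*v/3 (x(v) = (5*v + 1)/3 = (1 + 5*v)/3 = 1/3 + 5*v/3)
((-9 - 1*(-1)) + x(8))*n(8) = ((-9 - 1*(-1)) + (1/3 + (5/3)*8))*(10 + 2*8) = ((-9 + 1) + (1/3 + 40/3))*(10 + 16) = (-8 + 41/3)*26 = (17/3)*26 = 442/3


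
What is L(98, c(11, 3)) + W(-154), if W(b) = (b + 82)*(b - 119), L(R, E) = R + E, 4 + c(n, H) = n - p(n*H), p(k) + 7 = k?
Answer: 19735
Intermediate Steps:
p(k) = -7 + k
c(n, H) = 3 + n - H*n (c(n, H) = -4 + (n - (-7 + n*H)) = -4 + (n - (-7 + H*n)) = -4 + (n + (7 - H*n)) = -4 + (7 + n - H*n) = 3 + n - H*n)
L(R, E) = E + R
W(b) = (-119 + b)*(82 + b) (W(b) = (82 + b)*(-119 + b) = (-119 + b)*(82 + b))
L(98, c(11, 3)) + W(-154) = ((3 + 11 - 1*3*11) + 98) + (-9758 + (-154)**2 - 37*(-154)) = ((3 + 11 - 33) + 98) + (-9758 + 23716 + 5698) = (-19 + 98) + 19656 = 79 + 19656 = 19735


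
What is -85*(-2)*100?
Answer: 17000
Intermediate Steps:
-85*(-2)*100 = -(-170)*100 = -1*(-17000) = 17000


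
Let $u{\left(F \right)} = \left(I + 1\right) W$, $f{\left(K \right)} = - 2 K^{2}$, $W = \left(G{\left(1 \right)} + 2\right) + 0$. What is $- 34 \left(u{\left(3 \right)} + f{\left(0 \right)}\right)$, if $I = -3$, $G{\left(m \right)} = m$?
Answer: $204$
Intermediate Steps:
$W = 3$ ($W = \left(1 + 2\right) + 0 = 3 + 0 = 3$)
$u{\left(F \right)} = -6$ ($u{\left(F \right)} = \left(-3 + 1\right) 3 = \left(-2\right) 3 = -6$)
$- 34 \left(u{\left(3 \right)} + f{\left(0 \right)}\right) = - 34 \left(-6 - 2 \cdot 0^{2}\right) = - 34 \left(-6 - 0\right) = - 34 \left(-6 + 0\right) = \left(-34\right) \left(-6\right) = 204$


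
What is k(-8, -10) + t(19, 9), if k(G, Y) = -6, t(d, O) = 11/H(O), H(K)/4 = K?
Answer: -205/36 ≈ -5.6944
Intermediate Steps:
H(K) = 4*K
t(d, O) = 11/(4*O) (t(d, O) = 11/((4*O)) = 11*(1/(4*O)) = 11/(4*O))
k(-8, -10) + t(19, 9) = -6 + (11/4)/9 = -6 + (11/4)*(⅑) = -6 + 11/36 = -205/36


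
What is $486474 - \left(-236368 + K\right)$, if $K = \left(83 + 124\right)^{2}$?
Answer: $679993$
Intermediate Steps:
$K = 42849$ ($K = 207^{2} = 42849$)
$486474 - \left(-236368 + K\right) = 486474 - \left(-236368 + 42849\right) = 486474 - -193519 = 486474 + 193519 = 679993$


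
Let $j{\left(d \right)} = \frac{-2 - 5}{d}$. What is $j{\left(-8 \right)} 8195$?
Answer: $\frac{57365}{8} \approx 7170.6$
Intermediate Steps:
$j{\left(d \right)} = - \frac{7}{d}$
$j{\left(-8 \right)} 8195 = - \frac{7}{-8} \cdot 8195 = \left(-7\right) \left(- \frac{1}{8}\right) 8195 = \frac{7}{8} \cdot 8195 = \frac{57365}{8}$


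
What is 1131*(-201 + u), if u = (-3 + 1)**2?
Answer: -222807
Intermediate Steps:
u = 4 (u = (-2)**2 = 4)
1131*(-201 + u) = 1131*(-201 + 4) = 1131*(-197) = -222807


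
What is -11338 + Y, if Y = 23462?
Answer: 12124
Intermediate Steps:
-11338 + Y = -11338 + 23462 = 12124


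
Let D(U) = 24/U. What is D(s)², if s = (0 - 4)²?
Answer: 9/4 ≈ 2.2500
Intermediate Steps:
s = 16 (s = (-4)² = 16)
D(s)² = (24/16)² = (24*(1/16))² = (3/2)² = 9/4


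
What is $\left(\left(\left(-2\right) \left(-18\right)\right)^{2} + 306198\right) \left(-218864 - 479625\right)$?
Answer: $-214781176566$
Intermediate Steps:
$\left(\left(\left(-2\right) \left(-18\right)\right)^{2} + 306198\right) \left(-218864 - 479625\right) = \left(36^{2} + 306198\right) \left(-698489\right) = \left(1296 + 306198\right) \left(-698489\right) = 307494 \left(-698489\right) = -214781176566$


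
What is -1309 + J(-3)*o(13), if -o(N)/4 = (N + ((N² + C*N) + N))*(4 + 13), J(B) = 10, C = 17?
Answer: -284189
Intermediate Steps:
o(N) = -1292*N - 68*N² (o(N) = -4*(N + ((N² + 17*N) + N))*(4 + 13) = -4*(N + (N² + 18*N))*17 = -4*(N² + 19*N)*17 = -4*(17*N² + 323*N) = -1292*N - 68*N²)
-1309 + J(-3)*o(13) = -1309 + 10*(-68*13*(19 + 13)) = -1309 + 10*(-68*13*32) = -1309 + 10*(-28288) = -1309 - 282880 = -284189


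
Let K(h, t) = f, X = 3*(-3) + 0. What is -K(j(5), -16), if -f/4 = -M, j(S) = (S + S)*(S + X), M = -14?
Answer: 56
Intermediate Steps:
X = -9 (X = -9 + 0 = -9)
j(S) = 2*S*(-9 + S) (j(S) = (S + S)*(S - 9) = (2*S)*(-9 + S) = 2*S*(-9 + S))
f = -56 (f = -(-4)*(-14) = -4*14 = -56)
K(h, t) = -56
-K(j(5), -16) = -1*(-56) = 56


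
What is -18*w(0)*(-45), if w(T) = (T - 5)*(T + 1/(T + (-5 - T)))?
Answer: 810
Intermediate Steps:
w(T) = (-5 + T)*(-1/5 + T) (w(T) = (-5 + T)*(T + 1/(-5)) = (-5 + T)*(T - 1/5) = (-5 + T)*(-1/5 + T))
-18*w(0)*(-45) = -18*(1 + 0**2 - 26/5*0)*(-45) = -18*(1 + 0 + 0)*(-45) = -18*1*(-45) = -18*(-45) = 810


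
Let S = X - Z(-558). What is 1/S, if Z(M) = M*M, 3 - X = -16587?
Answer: -1/294774 ≈ -3.3924e-6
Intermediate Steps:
X = 16590 (X = 3 - 1*(-16587) = 3 + 16587 = 16590)
Z(M) = M²
S = -294774 (S = 16590 - 1*(-558)² = 16590 - 1*311364 = 16590 - 311364 = -294774)
1/S = 1/(-294774) = -1/294774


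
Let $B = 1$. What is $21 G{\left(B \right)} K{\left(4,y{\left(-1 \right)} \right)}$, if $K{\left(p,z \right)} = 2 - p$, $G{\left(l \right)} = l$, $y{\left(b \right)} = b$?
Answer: $-42$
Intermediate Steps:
$21 G{\left(B \right)} K{\left(4,y{\left(-1 \right)} \right)} = 21 \cdot 1 \left(2 - 4\right) = 21 \left(2 - 4\right) = 21 \left(-2\right) = -42$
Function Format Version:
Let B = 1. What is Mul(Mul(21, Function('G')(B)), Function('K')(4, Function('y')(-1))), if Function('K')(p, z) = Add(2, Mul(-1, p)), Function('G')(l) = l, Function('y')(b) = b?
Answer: -42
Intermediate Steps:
Mul(Mul(21, Function('G')(B)), Function('K')(4, Function('y')(-1))) = Mul(Mul(21, 1), Add(2, Mul(-1, 4))) = Mul(21, Add(2, -4)) = Mul(21, -2) = -42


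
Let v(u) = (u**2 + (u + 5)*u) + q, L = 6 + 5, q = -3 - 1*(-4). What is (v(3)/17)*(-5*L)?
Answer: -110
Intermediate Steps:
q = 1 (q = -3 + 4 = 1)
L = 11
v(u) = 1 + u**2 + u*(5 + u) (v(u) = (u**2 + (u + 5)*u) + 1 = (u**2 + (5 + u)*u) + 1 = (u**2 + u*(5 + u)) + 1 = 1 + u**2 + u*(5 + u))
(v(3)/17)*(-5*L) = ((1 + 2*3**2 + 5*3)/17)*(-5*11) = ((1 + 2*9 + 15)*(1/17))*(-55) = ((1 + 18 + 15)*(1/17))*(-55) = (34*(1/17))*(-55) = 2*(-55) = -110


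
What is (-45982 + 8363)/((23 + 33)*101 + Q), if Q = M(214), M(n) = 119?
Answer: -37619/5775 ≈ -6.5141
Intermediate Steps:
Q = 119
(-45982 + 8363)/((23 + 33)*101 + Q) = (-45982 + 8363)/((23 + 33)*101 + 119) = -37619/(56*101 + 119) = -37619/(5656 + 119) = -37619/5775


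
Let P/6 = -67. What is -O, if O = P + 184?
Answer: 218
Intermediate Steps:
P = -402 (P = 6*(-67) = -402)
O = -218 (O = -402 + 184 = -218)
-O = -1*(-218) = 218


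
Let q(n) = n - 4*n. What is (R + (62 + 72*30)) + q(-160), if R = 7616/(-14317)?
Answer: 38676918/14317 ≈ 2701.5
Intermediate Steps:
q(n) = -3*n
R = -7616/14317 (R = 7616*(-1/14317) = -7616/14317 ≈ -0.53195)
(R + (62 + 72*30)) + q(-160) = (-7616/14317 + (62 + 72*30)) - 3*(-160) = (-7616/14317 + (62 + 2160)) + 480 = (-7616/14317 + 2222) + 480 = 31804758/14317 + 480 = 38676918/14317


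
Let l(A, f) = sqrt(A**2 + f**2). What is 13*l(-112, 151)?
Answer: 13*sqrt(35345) ≈ 2444.0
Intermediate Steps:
13*l(-112, 151) = 13*sqrt((-112)**2 + 151**2) = 13*sqrt(12544 + 22801) = 13*sqrt(35345)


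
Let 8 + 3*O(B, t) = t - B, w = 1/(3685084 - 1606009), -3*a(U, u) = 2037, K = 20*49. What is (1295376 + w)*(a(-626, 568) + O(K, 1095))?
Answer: -1039568968879586/1247445 ≈ -8.3336e+8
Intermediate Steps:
K = 980
a(U, u) = -679 (a(U, u) = -1/3*2037 = -679)
w = 1/2079075 ≈ 4.8098e-7
O(B, t) = -8/3 - B/3 + t/3 (O(B, t) = -8/3 + (t - B)/3 = -8/3 + (-B/3 + t/3) = -8/3 - B/3 + t/3)
(1295376 + w)*(a(-626, 568) + O(K, 1095)) = (1295376 + 1/2079075)*(-679 + (-8/3 - 1/3*980 + (1/3)*1095)) = 2693183857201*(-679 + (-8/3 - 980/3 + 365))/2079075 = 2693183857201*(-679 + 107/3)/2079075 = (2693183857201/2079075)*(-1930/3) = -1039568968879586/1247445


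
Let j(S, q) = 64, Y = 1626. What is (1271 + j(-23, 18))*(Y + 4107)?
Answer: 7653555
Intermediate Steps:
(1271 + j(-23, 18))*(Y + 4107) = (1271 + 64)*(1626 + 4107) = 1335*5733 = 7653555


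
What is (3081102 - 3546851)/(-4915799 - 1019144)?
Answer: 465749/5934943 ≈ 0.078476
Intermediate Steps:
(3081102 - 3546851)/(-4915799 - 1019144) = -465749/(-5934943) = -465749*(-1/5934943) = 465749/5934943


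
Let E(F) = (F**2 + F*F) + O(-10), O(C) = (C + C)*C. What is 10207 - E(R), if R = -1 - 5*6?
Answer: 8085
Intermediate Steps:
R = -31 (R = -1 - 30 = -31)
O(C) = 2*C**2 (O(C) = (2*C)*C = 2*C**2)
E(F) = 200 + 2*F**2 (E(F) = (F**2 + F*F) + 2*(-10)**2 = (F**2 + F**2) + 2*100 = 2*F**2 + 200 = 200 + 2*F**2)
10207 - E(R) = 10207 - (200 + 2*(-31)**2) = 10207 - (200 + 2*961) = 10207 - (200 + 1922) = 10207 - 1*2122 = 10207 - 2122 = 8085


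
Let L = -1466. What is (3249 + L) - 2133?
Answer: -350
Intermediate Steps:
(3249 + L) - 2133 = (3249 - 1466) - 2133 = 1783 - 2133 = -350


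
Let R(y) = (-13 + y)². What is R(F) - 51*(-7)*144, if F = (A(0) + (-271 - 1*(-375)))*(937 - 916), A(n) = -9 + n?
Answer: 3979732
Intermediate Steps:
F = 1995 (F = ((-9 + 0) + (-271 - 1*(-375)))*(937 - 916) = (-9 + (-271 + 375))*21 = (-9 + 104)*21 = 95*21 = 1995)
R(F) - 51*(-7)*144 = (-13 + 1995)² - 51*(-7)*144 = 1982² - (-357)*144 = 3928324 - 1*(-51408) = 3928324 + 51408 = 3979732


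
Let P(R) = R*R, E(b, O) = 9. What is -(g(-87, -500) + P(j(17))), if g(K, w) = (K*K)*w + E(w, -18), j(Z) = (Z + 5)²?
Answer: 3550235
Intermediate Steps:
j(Z) = (5 + Z)²
g(K, w) = 9 + w*K² (g(K, w) = (K*K)*w + 9 = K²*w + 9 = w*K² + 9 = 9 + w*K²)
P(R) = R²
-(g(-87, -500) + P(j(17))) = -((9 - 500*(-87)²) + ((5 + 17)²)²) = -((9 - 500*7569) + (22²)²) = -((9 - 3784500) + 484²) = -(-3784491 + 234256) = -1*(-3550235) = 3550235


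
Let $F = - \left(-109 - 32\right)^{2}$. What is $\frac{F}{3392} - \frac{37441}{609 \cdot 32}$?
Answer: $- \frac{16076275}{2065728} \approx -7.7824$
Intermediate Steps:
$F = -19881$ ($F = - \left(-141\right)^{2} = \left(-1\right) 19881 = -19881$)
$\frac{F}{3392} - \frac{37441}{609 \cdot 32} = - \frac{19881}{3392} - \frac{37441}{609 \cdot 32} = \left(-19881\right) \frac{1}{3392} - \frac{37441}{19488} = - \frac{19881}{3392} - \frac{37441}{19488} = - \frac{16076275}{2065728}$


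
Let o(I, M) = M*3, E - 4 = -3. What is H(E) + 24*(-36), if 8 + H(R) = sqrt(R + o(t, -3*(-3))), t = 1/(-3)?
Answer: -872 + 2*sqrt(7) ≈ -866.71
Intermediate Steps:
E = 1 (E = 4 - 3 = 1)
t = -1/3 (t = 1*(-1/3) = -1/3 ≈ -0.33333)
o(I, M) = 3*M
H(R) = -8 + sqrt(27 + R) (H(R) = -8 + sqrt(R + 3*(-3*(-3))) = -8 + sqrt(R + 3*9) = -8 + sqrt(R + 27) = -8 + sqrt(27 + R))
H(E) + 24*(-36) = (-8 + sqrt(27 + 1)) + 24*(-36) = (-8 + sqrt(28)) - 864 = (-8 + 2*sqrt(7)) - 864 = -872 + 2*sqrt(7)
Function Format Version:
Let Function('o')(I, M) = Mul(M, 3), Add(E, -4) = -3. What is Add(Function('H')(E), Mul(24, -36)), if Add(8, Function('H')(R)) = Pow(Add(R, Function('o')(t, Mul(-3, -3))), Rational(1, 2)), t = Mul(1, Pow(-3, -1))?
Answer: Add(-872, Mul(2, Pow(7, Rational(1, 2)))) ≈ -866.71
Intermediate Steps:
E = 1 (E = Add(4, -3) = 1)
t = Rational(-1, 3) (t = Mul(1, Rational(-1, 3)) = Rational(-1, 3) ≈ -0.33333)
Function('o')(I, M) = Mul(3, M)
Function('H')(R) = Add(-8, Pow(Add(27, R), Rational(1, 2))) (Function('H')(R) = Add(-8, Pow(Add(R, Mul(3, Mul(-3, -3))), Rational(1, 2))) = Add(-8, Pow(Add(R, Mul(3, 9)), Rational(1, 2))) = Add(-8, Pow(Add(R, 27), Rational(1, 2))) = Add(-8, Pow(Add(27, R), Rational(1, 2))))
Add(Function('H')(E), Mul(24, -36)) = Add(Add(-8, Pow(Add(27, 1), Rational(1, 2))), Mul(24, -36)) = Add(Add(-8, Pow(28, Rational(1, 2))), -864) = Add(Add(-8, Mul(2, Pow(7, Rational(1, 2)))), -864) = Add(-872, Mul(2, Pow(7, Rational(1, 2))))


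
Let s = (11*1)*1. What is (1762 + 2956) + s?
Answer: 4729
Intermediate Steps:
s = 11 (s = 11*1 = 11)
(1762 + 2956) + s = (1762 + 2956) + 11 = 4718 + 11 = 4729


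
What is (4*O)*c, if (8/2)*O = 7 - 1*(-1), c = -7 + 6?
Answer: -8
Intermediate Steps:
c = -1
O = 2 (O = (7 - 1*(-1))/4 = (7 + 1)/4 = (¼)*8 = 2)
(4*O)*c = (4*2)*(-1) = 8*(-1) = -8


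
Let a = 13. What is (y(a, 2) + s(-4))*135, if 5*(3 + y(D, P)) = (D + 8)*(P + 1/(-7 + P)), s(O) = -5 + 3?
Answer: 1728/5 ≈ 345.60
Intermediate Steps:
s(O) = -2
y(D, P) = -3 + (8 + D)*(P + 1/(-7 + P))/5 (y(D, P) = -3 + ((D + 8)*(P + 1/(-7 + P)))/5 = -3 + ((8 + D)*(P + 1/(-7 + P)))/5 = -3 + (8 + D)*(P + 1/(-7 + P))/5)
(y(a, 2) + s(-4))*135 = ((113 + 13 - 71*2 + 8*2² + 13*2² - 7*13*2)/(5*(-7 + 2)) - 2)*135 = ((⅕)*(113 + 13 - 142 + 8*4 + 13*4 - 182)/(-5) - 2)*135 = ((⅕)*(-⅕)*(113 + 13 - 142 + 32 + 52 - 182) - 2)*135 = ((⅕)*(-⅕)*(-114) - 2)*135 = (114/25 - 2)*135 = (64/25)*135 = 1728/5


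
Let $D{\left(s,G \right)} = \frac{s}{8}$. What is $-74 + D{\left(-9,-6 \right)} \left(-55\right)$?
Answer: $- \frac{97}{8} \approx -12.125$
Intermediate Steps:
$D{\left(s,G \right)} = \frac{s}{8}$ ($D{\left(s,G \right)} = s \frac{1}{8} = \frac{s}{8}$)
$-74 + D{\left(-9,-6 \right)} \left(-55\right) = -74 + \frac{1}{8} \left(-9\right) \left(-55\right) = -74 - - \frac{495}{8} = -74 + \frac{495}{8} = - \frac{97}{8}$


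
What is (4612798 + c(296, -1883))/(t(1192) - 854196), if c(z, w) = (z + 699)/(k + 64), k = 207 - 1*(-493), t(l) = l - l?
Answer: -3524178667/652605744 ≈ -5.4002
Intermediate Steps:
t(l) = 0
k = 700 (k = 207 + 493 = 700)
c(z, w) = 699/764 + z/764 (c(z, w) = (z + 699)/(700 + 64) = (699 + z)/764 = (699 + z)*(1/764) = 699/764 + z/764)
(4612798 + c(296, -1883))/(t(1192) - 854196) = (4612798 + (699/764 + (1/764)*296))/(0 - 854196) = (4612798 + (699/764 + 74/191))/(-854196) = (4612798 + 995/764)*(-1/854196) = (3524178667/764)*(-1/854196) = -3524178667/652605744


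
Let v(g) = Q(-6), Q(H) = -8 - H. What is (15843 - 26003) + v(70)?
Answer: -10162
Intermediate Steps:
v(g) = -2 (v(g) = -8 - 1*(-6) = -8 + 6 = -2)
(15843 - 26003) + v(70) = (15843 - 26003) - 2 = -10160 - 2 = -10162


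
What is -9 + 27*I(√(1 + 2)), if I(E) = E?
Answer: -9 + 27*√3 ≈ 37.765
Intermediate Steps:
-9 + 27*I(√(1 + 2)) = -9 + 27*√(1 + 2) = -9 + 27*√3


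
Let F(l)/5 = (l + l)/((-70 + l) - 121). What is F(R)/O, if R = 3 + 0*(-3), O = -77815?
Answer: 3/1462922 ≈ 2.0507e-6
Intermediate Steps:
R = 3 (R = 3 + 0 = 3)
F(l) = 10*l/(-191 + l) (F(l) = 5*((l + l)/((-70 + l) - 121)) = 5*((2*l)/(-191 + l)) = 5*(2*l/(-191 + l)) = 10*l/(-191 + l))
F(R)/O = (10*3/(-191 + 3))/(-77815) = (10*3/(-188))*(-1/77815) = (10*3*(-1/188))*(-1/77815) = -15/94*(-1/77815) = 3/1462922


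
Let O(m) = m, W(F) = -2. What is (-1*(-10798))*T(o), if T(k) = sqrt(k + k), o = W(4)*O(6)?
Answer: 21596*I*sqrt(6) ≈ 52899.0*I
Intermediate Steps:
o = -12 (o = -2*6 = -12)
T(k) = sqrt(2)*sqrt(k) (T(k) = sqrt(2*k) = sqrt(2)*sqrt(k))
(-1*(-10798))*T(o) = (-1*(-10798))*(sqrt(2)*sqrt(-12)) = 10798*(sqrt(2)*(2*I*sqrt(3))) = 10798*(2*I*sqrt(6)) = 21596*I*sqrt(6)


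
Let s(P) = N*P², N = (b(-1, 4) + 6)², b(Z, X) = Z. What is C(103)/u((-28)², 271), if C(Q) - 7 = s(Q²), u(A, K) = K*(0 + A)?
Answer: 175860752/13279 ≈ 13244.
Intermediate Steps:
N = 25 (N = (-1 + 6)² = 5² = 25)
s(P) = 25*P²
u(A, K) = A*K (u(A, K) = K*A = A*K)
C(Q) = 7 + 25*Q⁴ (C(Q) = 7 + 25*(Q²)² = 7 + 25*Q⁴)
C(103)/u((-28)², 271) = (7 + 25*103⁴)/(((-28)²*271)) = (7 + 25*112550881)/((784*271)) = (7 + 2813772025)/212464 = 2813772032*(1/212464) = 175860752/13279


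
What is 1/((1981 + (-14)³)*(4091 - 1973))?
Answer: -1/1616034 ≈ -6.1880e-7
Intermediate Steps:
1/((1981 + (-14)³)*(4091 - 1973)) = 1/((1981 - 2744)*2118) = 1/(-763*2118) = 1/(-1616034) = -1/1616034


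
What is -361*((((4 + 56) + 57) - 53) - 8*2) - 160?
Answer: -17488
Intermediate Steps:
-361*((((4 + 56) + 57) - 53) - 8*2) - 160 = -361*(((60 + 57) - 53) - 16) - 160 = -361*((117 - 53) - 16) - 160 = -361*(64 - 16) - 160 = -361*48 - 160 = -17328 - 160 = -17488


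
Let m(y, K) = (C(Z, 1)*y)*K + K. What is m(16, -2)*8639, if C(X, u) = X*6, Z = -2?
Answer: 3300098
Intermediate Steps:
C(X, u) = 6*X
m(y, K) = K - 12*K*y (m(y, K) = ((6*(-2))*y)*K + K = (-12*y)*K + K = -12*K*y + K = K - 12*K*y)
m(16, -2)*8639 = -2*(1 - 12*16)*8639 = -2*(1 - 192)*8639 = -2*(-191)*8639 = 382*8639 = 3300098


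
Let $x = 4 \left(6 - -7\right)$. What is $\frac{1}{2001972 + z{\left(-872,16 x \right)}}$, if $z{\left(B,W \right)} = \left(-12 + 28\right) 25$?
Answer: $\frac{1}{2002372} \approx 4.9941 \cdot 10^{-7}$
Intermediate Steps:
$x = 52$ ($x = 4 \left(6 + 7\right) = 4 \cdot 13 = 52$)
$z{\left(B,W \right)} = 400$ ($z{\left(B,W \right)} = 16 \cdot 25 = 400$)
$\frac{1}{2001972 + z{\left(-872,16 x \right)}} = \frac{1}{2001972 + 400} = \frac{1}{2002372}$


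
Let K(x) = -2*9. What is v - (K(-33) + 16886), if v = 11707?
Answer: -5161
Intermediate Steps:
K(x) = -18
v - (K(-33) + 16886) = 11707 - (-18 + 16886) = 11707 - 1*16868 = 11707 - 16868 = -5161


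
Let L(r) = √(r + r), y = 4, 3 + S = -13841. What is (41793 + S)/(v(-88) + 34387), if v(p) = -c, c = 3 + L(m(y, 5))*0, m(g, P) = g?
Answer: 27949/34384 ≈ 0.81285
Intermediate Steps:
S = -13844 (S = -3 - 13841 = -13844)
L(r) = √2*√r (L(r) = √(2*r) = √2*√r)
c = 3 (c = 3 + (√2*√4)*0 = 3 + (√2*2)*0 = 3 + (2*√2)*0 = 3 + 0 = 3)
v(p) = -3 (v(p) = -1*3 = -3)
(41793 + S)/(v(-88) + 34387) = (41793 - 13844)/(-3 + 34387) = 27949/34384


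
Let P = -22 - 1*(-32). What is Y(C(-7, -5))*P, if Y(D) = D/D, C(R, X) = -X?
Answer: 10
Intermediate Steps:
Y(D) = 1
P = 10 (P = -22 + 32 = 10)
Y(C(-7, -5))*P = 1*10 = 10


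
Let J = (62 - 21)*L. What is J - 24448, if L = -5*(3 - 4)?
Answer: -24243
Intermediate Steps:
L = 5 (L = -5*(-1) = 5)
J = 205 (J = (62 - 21)*5 = 41*5 = 205)
J - 24448 = 205 - 24448 = -24243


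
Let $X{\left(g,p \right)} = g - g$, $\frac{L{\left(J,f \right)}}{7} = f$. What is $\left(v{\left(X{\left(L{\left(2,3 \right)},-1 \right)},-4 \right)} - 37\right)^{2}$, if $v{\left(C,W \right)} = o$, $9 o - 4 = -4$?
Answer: $1369$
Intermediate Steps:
$o = 0$ ($o = \frac{4}{9} + \frac{1}{9} \left(-4\right) = \frac{4}{9} - \frac{4}{9} = 0$)
$L{\left(J,f \right)} = 7 f$
$X{\left(g,p \right)} = 0$
$v{\left(C,W \right)} = 0$
$\left(v{\left(X{\left(L{\left(2,3 \right)},-1 \right)},-4 \right)} - 37\right)^{2} = \left(0 - 37\right)^{2} = \left(-37\right)^{2} = 1369$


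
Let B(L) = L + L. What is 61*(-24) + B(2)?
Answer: -1460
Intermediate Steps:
B(L) = 2*L
61*(-24) + B(2) = 61*(-24) + 2*2 = -1464 + 4 = -1460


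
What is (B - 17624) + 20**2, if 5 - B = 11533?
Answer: -28752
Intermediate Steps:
B = -11528 (B = 5 - 1*11533 = 5 - 11533 = -11528)
(B - 17624) + 20**2 = (-11528 - 17624) + 20**2 = -29152 + 400 = -28752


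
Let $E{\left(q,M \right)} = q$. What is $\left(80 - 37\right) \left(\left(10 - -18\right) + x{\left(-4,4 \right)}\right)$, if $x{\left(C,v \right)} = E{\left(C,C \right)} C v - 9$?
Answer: $3569$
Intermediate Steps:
$x{\left(C,v \right)} = -9 + v C^{2}$ ($x{\left(C,v \right)} = C C v - 9 = C^{2} v - 9 = v C^{2} - 9 = -9 + v C^{2}$)
$\left(80 - 37\right) \left(\left(10 - -18\right) + x{\left(-4,4 \right)}\right) = \left(80 - 37\right) \left(\left(10 - -18\right) - \left(9 - 4 \left(-4\right)^{2}\right)\right) = 43 \left(\left(10 + 18\right) + \left(-9 + 4 \cdot 16\right)\right) = 43 \left(28 + \left(-9 + 64\right)\right) = 43 \left(28 + 55\right) = 43 \cdot 83 = 3569$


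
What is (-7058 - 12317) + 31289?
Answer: 11914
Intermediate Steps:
(-7058 - 12317) + 31289 = -19375 + 31289 = 11914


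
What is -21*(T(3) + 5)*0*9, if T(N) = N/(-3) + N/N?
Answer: 0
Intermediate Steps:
T(N) = 1 - N/3 (T(N) = N*(-⅓) + 1 = -N/3 + 1 = 1 - N/3)
-21*(T(3) + 5)*0*9 = -21*((1 - ⅓*3) + 5)*0*9 = -21*((1 - 1) + 5)*0*9 = -21*(0 + 5)*0*9 = -105*0*9 = -21*0*9 = 0*9 = 0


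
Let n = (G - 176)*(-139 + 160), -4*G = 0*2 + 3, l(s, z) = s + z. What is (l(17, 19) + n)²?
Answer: 216178209/16 ≈ 1.3511e+7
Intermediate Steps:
G = -¾ (G = -(0*2 + 3)/4 = -(0 + 3)/4 = -¼*3 = -¾ ≈ -0.75000)
n = -14847/4 (n = (-¾ - 176)*(-139 + 160) = -707/4*21 = -14847/4 ≈ -3711.8)
(l(17, 19) + n)² = ((17 + 19) - 14847/4)² = (36 - 14847/4)² = (-14703/4)² = 216178209/16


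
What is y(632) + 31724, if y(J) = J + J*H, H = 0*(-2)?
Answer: 32356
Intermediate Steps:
H = 0
y(J) = J (y(J) = J + J*0 = J + 0 = J)
y(632) + 31724 = 632 + 31724 = 32356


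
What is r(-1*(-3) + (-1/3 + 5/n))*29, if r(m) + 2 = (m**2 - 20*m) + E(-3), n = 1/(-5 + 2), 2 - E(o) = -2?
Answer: 104603/9 ≈ 11623.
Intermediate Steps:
E(o) = 4 (E(o) = 2 - 1*(-2) = 2 + 2 = 4)
n = -1/3 (n = 1/(-3) = -1/3 ≈ -0.33333)
r(m) = 2 + m**2 - 20*m (r(m) = -2 + ((m**2 - 20*m) + 4) = -2 + (4 + m**2 - 20*m) = 2 + m**2 - 20*m)
r(-1*(-3) + (-1/3 + 5/n))*29 = (2 + (-1*(-3) + (-1/3 + 5/(-1/3)))**2 - 20*(-1*(-3) + (-1/3 + 5/(-1/3))))*29 = (2 + (3 + (-1*1/3 + 5*(-3)))**2 - 20*(3 + (-1*1/3 + 5*(-3))))*29 = (2 + (3 + (-1/3 - 15))**2 - 20*(3 + (-1/3 - 15)))*29 = (2 + (3 - 46/3)**2 - 20*(3 - 46/3))*29 = (2 + (-37/3)**2 - 20*(-37/3))*29 = (2 + 1369/9 + 740/3)*29 = (3607/9)*29 = 104603/9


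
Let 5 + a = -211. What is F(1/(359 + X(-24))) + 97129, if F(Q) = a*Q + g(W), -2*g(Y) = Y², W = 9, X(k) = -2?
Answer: 23106919/238 ≈ 97088.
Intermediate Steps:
a = -216 (a = -5 - 211 = -216)
g(Y) = -Y²/2
F(Q) = -81/2 - 216*Q (F(Q) = -216*Q - ½*9² = -216*Q - ½*81 = -216*Q - 81/2 = -81/2 - 216*Q)
F(1/(359 + X(-24))) + 97129 = (-81/2 - 216/(359 - 2)) + 97129 = (-81/2 - 216/357) + 97129 = (-81/2 - 216*1/357) + 97129 = (-81/2 - 72/119) + 97129 = -9783/238 + 97129 = 23106919/238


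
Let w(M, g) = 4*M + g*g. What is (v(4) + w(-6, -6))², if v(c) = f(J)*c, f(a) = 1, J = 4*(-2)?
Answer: 256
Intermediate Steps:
J = -8
w(M, g) = g² + 4*M (w(M, g) = 4*M + g² = g² + 4*M)
v(c) = c (v(c) = 1*c = c)
(v(4) + w(-6, -6))² = (4 + ((-6)² + 4*(-6)))² = (4 + (36 - 24))² = (4 + 12)² = 16² = 256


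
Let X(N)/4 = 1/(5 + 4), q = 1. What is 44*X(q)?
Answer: 176/9 ≈ 19.556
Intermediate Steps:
X(N) = 4/9 (X(N) = 4/(5 + 4) = 4/9)
44*X(q) = 44*(4/9) = 176/9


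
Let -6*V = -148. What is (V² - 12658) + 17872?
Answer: 52402/9 ≈ 5822.4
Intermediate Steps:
V = 74/3 (V = -⅙*(-148) = 74/3 ≈ 24.667)
(V² - 12658) + 17872 = ((74/3)² - 12658) + 17872 = (5476/9 - 12658) + 17872 = -108446/9 + 17872 = 52402/9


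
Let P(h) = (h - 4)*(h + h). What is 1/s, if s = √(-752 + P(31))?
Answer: √922/922 ≈ 0.032933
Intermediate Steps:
P(h) = 2*h*(-4 + h) (P(h) = (-4 + h)*(2*h) = 2*h*(-4 + h))
s = √922 (s = √(-752 + 2*31*(-4 + 31)) = √(-752 + 2*31*27) = √(-752 + 1674) = √922 ≈ 30.364)
1/s = 1/(√922) = √922/922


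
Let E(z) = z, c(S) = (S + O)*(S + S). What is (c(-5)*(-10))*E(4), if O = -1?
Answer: -2400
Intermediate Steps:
c(S) = 2*S*(-1 + S) (c(S) = (S - 1)*(S + S) = (-1 + S)*(2*S) = 2*S*(-1 + S))
(c(-5)*(-10))*E(4) = ((2*(-5)*(-1 - 5))*(-10))*4 = ((2*(-5)*(-6))*(-10))*4 = (60*(-10))*4 = -600*4 = -2400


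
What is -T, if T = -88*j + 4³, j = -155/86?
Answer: -9572/43 ≈ -222.60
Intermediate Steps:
j = -155/86 (j = -155*1/86 = -155/86 ≈ -1.8023)
T = 9572/43 (T = -88*(-155/86) + 4³ = 6820/43 + 64 = 9572/43 ≈ 222.60)
-T = -1*9572/43 = -9572/43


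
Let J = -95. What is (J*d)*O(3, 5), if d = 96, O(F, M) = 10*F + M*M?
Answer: -501600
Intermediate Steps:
O(F, M) = M**2 + 10*F (O(F, M) = 10*F + M**2 = M**2 + 10*F)
(J*d)*O(3, 5) = (-95*96)*(5**2 + 10*3) = -9120*(25 + 30) = -9120*55 = -501600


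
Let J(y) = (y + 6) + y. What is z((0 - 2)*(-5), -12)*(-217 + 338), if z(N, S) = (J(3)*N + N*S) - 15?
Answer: -1815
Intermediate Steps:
J(y) = 6 + 2*y (J(y) = (6 + y) + y = 6 + 2*y)
z(N, S) = -15 + 12*N + N*S (z(N, S) = ((6 + 2*3)*N + N*S) - 15 = ((6 + 6)*N + N*S) - 15 = (12*N + N*S) - 15 = -15 + 12*N + N*S)
z((0 - 2)*(-5), -12)*(-217 + 338) = (-15 + 12*((0 - 2)*(-5)) + ((0 - 2)*(-5))*(-12))*(-217 + 338) = (-15 + 12*(-2*(-5)) - 2*(-5)*(-12))*121 = (-15 + 12*10 + 10*(-12))*121 = (-15 + 120 - 120)*121 = -15*121 = -1815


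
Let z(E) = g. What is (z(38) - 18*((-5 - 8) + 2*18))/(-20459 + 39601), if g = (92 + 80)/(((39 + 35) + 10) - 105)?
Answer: -4433/200991 ≈ -0.022056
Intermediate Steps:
g = -172/21 (g = 172/((74 + 10) - 105) = 172/(84 - 105) = 172/(-21) = 172*(-1/21) = -172/21 ≈ -8.1905)
z(E) = -172/21
(z(38) - 18*((-5 - 8) + 2*18))/(-20459 + 39601) = (-172/21 - 18*((-5 - 8) + 2*18))/(-20459 + 39601) = (-172/21 - 18*(-13 + 36))/19142 = (-172/21 - 18*23)*(1/19142) = (-172/21 - 414)*(1/19142) = -8866/21*1/19142 = -4433/200991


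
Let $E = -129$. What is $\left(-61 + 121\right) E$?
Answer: $-7740$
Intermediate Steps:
$\left(-61 + 121\right) E = \left(-61 + 121\right) \left(-129\right) = 60 \left(-129\right) = -7740$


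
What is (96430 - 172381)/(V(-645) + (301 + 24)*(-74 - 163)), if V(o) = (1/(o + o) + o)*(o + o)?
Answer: -75951/755026 ≈ -0.10059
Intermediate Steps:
V(o) = 2*o*(o + 1/(2*o)) (V(o) = (1/(2*o) + o)*(2*o) = (o + 1/(2*o))*(2*o) = 2*o*(o + 1/(2*o)))
(96430 - 172381)/(V(-645) + (301 + 24)*(-74 - 163)) = (96430 - 172381)/((1 + 2*(-645)²) + (301 + 24)*(-74 - 163)) = -75951/((1 + 2*416025) + 325*(-237)) = -75951/((1 + 832050) - 77025) = -75951/(832051 - 77025) = -75951/755026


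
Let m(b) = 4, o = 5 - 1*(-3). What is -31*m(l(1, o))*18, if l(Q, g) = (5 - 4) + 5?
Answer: -2232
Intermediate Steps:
o = 8 (o = 5 + 3 = 8)
l(Q, g) = 6 (l(Q, g) = 1 + 5 = 6)
-31*m(l(1, o))*18 = -31*4*18 = -124*18 = -2232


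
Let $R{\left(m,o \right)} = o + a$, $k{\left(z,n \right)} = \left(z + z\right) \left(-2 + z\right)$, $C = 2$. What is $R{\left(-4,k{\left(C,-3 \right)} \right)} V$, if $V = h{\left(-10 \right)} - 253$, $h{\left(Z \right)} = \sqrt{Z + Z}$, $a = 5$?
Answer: $-1265 + 10 i \sqrt{5} \approx -1265.0 + 22.361 i$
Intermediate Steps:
$h{\left(Z \right)} = \sqrt{2} \sqrt{Z}$ ($h{\left(Z \right)} = \sqrt{2 Z} = \sqrt{2} \sqrt{Z}$)
$k{\left(z,n \right)} = 2 z \left(-2 + z\right)$
$R{\left(m,o \right)} = 5 + o$ ($R{\left(m,o \right)} = o + 5 = 5 + o$)
$V = -253 + 2 i \sqrt{5}$ ($V = \sqrt{2} \sqrt{-10} - 253 = \sqrt{2} i \sqrt{10} - 253 = 2 i \sqrt{5} - 253 = -253 + 2 i \sqrt{5} \approx -253.0 + 4.4721 i$)
$R{\left(-4,k{\left(C,-3 \right)} \right)} V = \left(5 + 2 \cdot 2 \left(-2 + 2\right)\right) \left(-253 + 2 i \sqrt{5}\right) = \left(5 + 2 \cdot 2 \cdot 0\right) \left(-253 + 2 i \sqrt{5}\right) = \left(5 + 0\right) \left(-253 + 2 i \sqrt{5}\right) = 5 \left(-253 + 2 i \sqrt{5}\right) = -1265 + 10 i \sqrt{5}$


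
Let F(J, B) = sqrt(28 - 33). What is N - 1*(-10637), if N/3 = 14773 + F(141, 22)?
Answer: 54956 + 3*I*sqrt(5) ≈ 54956.0 + 6.7082*I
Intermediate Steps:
F(J, B) = I*sqrt(5) (F(J, B) = sqrt(-5) = I*sqrt(5))
N = 44319 + 3*I*sqrt(5) (N = 3*(14773 + I*sqrt(5)) = 44319 + 3*I*sqrt(5) ≈ 44319.0 + 6.7082*I)
N - 1*(-10637) = (44319 + 3*I*sqrt(5)) - 1*(-10637) = (44319 + 3*I*sqrt(5)) + 10637 = 54956 + 3*I*sqrt(5)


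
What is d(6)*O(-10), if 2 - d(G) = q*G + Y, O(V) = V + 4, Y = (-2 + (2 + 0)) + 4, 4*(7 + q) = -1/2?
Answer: -489/2 ≈ -244.50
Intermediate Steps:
q = -57/8 (q = -7 + (-1/2)/4 = -7 + (-1*1/2)/4 = -7 + (1/4)*(-1/2) = -7 - 1/8 = -57/8 ≈ -7.1250)
Y = 4 (Y = (-2 + 2) + 4 = 0 + 4 = 4)
O(V) = 4 + V
d(G) = -2 + 57*G/8 (d(G) = 2 - (-57*G/8 + 4) = 2 - (4 - 57*G/8) = 2 + (-4 + 57*G/8) = -2 + 57*G/8)
d(6)*O(-10) = (-2 + (57/8)*6)*(4 - 10) = (-2 + 171/4)*(-6) = (163/4)*(-6) = -489/2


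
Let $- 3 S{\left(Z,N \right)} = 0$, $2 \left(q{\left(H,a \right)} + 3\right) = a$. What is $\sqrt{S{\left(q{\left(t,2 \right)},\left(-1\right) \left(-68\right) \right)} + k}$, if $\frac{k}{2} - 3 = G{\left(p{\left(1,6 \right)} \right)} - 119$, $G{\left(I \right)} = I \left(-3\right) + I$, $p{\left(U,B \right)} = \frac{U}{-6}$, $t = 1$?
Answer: $\frac{i \sqrt{2082}}{3} \approx 15.21 i$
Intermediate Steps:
$p{\left(U,B \right)} = - \frac{U}{6}$ ($p{\left(U,B \right)} = U \left(- \frac{1}{6}\right) = - \frac{U}{6}$)
$q{\left(H,a \right)} = -3 + \frac{a}{2}$
$G{\left(I \right)} = - 2 I$ ($G{\left(I \right)} = - 3 I + I = - 2 I$)
$S{\left(Z,N \right)} = 0$ ($S{\left(Z,N \right)} = \left(- \frac{1}{3}\right) 0 = 0$)
$k = - \frac{694}{3}$ ($k = 6 + 2 \left(- 2 \left(\left(- \frac{1}{6}\right) 1\right) - 119\right) = 6 + 2 \left(\left(-2\right) \left(- \frac{1}{6}\right) - 119\right) = 6 + 2 \left(\frac{1}{3} - 119\right) = 6 + 2 \left(- \frac{356}{3}\right) = 6 - \frac{712}{3} = - \frac{694}{3} \approx -231.33$)
$\sqrt{S{\left(q{\left(t,2 \right)},\left(-1\right) \left(-68\right) \right)} + k} = \sqrt{0 - \frac{694}{3}} = \sqrt{- \frac{694}{3}} = \frac{i \sqrt{2082}}{3}$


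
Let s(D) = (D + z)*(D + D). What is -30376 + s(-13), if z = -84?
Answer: -27854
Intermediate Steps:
s(D) = 2*D*(-84 + D) (s(D) = (D - 84)*(D + D) = (-84 + D)*(2*D) = 2*D*(-84 + D))
-30376 + s(-13) = -30376 + 2*(-13)*(-84 - 13) = -30376 + 2*(-13)*(-97) = -30376 + 2522 = -27854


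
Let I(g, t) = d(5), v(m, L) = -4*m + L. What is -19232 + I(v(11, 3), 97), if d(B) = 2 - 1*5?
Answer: -19235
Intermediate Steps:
v(m, L) = L - 4*m
d(B) = -3 (d(B) = 2 - 5 = -3)
I(g, t) = -3
-19232 + I(v(11, 3), 97) = -19232 - 3 = -19235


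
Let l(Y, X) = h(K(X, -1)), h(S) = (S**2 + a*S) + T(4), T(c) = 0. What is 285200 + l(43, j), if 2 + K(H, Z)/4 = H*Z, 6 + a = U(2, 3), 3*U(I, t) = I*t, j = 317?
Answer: 1918480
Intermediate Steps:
U(I, t) = I*t/3 (U(I, t) = (I*t)/3 = I*t/3)
a = -4 (a = -6 + (1/3)*2*3 = -6 + 2 = -4)
K(H, Z) = -8 + 4*H*Z (K(H, Z) = -8 + 4*(H*Z) = -8 + 4*H*Z)
h(S) = S**2 - 4*S (h(S) = (S**2 - 4*S) + 0 = S**2 - 4*S)
l(Y, X) = (-12 - 4*X)*(-8 - 4*X) (l(Y, X) = (-8 + 4*X*(-1))*(-4 + (-8 + 4*X*(-1))) = (-8 - 4*X)*(-4 + (-8 - 4*X)) = (-8 - 4*X)*(-12 - 4*X) = (-12 - 4*X)*(-8 - 4*X))
285200 + l(43, j) = 285200 + (96 + 16*317**2 + 80*317) = 285200 + (96 + 16*100489 + 25360) = 285200 + (96 + 1607824 + 25360) = 285200 + 1633280 = 1918480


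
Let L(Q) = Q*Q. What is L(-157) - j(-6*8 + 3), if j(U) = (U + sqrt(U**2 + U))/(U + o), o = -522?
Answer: 1552882/63 + 2*sqrt(55)/189 ≈ 24649.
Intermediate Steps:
L(Q) = Q**2
j(U) = (U + sqrt(U + U**2))/(-522 + U) (j(U) = (U + sqrt(U**2 + U))/(U - 522) = (U + sqrt(U + U**2))/(-522 + U))
L(-157) - j(-6*8 + 3) = (-157)**2 - ((-6*8 + 3) + sqrt((-6*8 + 3)*(1 + (-6*8 + 3))))/(-522 + (-6*8 + 3)) = 24649 - ((-48 + 3) + sqrt((-48 + 3)*(1 + (-48 + 3))))/(-522 + (-48 + 3)) = 24649 - (-45 + sqrt(-45*(1 - 45)))/(-522 - 45) = 24649 - (-45 + sqrt(-45*(-44)))/(-567) = 24649 - (-1)*(-45 + sqrt(1980))/567 = 24649 - (-1)*(-45 + 6*sqrt(55))/567 = 24649 - (5/63 - 2*sqrt(55)/189) = 24649 + (-5/63 + 2*sqrt(55)/189) = 1552882/63 + 2*sqrt(55)/189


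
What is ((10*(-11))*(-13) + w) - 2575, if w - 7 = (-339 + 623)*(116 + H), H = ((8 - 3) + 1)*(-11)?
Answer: 13062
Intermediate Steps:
H = -66 (H = (5 + 1)*(-11) = 6*(-11) = -66)
w = 14207 (w = 7 + (-339 + 623)*(116 - 66) = 7 + 284*50 = 7 + 14200 = 14207)
((10*(-11))*(-13) + w) - 2575 = ((10*(-11))*(-13) + 14207) - 2575 = (-110*(-13) + 14207) - 2575 = (1430 + 14207) - 2575 = 15637 - 2575 = 13062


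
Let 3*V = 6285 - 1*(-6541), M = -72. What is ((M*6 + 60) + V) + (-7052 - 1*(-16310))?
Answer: 39484/3 ≈ 13161.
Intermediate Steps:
V = 12826/3 (V = (6285 - 1*(-6541))/3 = (6285 + 6541)/3 = (⅓)*12826 = 12826/3 ≈ 4275.3)
((M*6 + 60) + V) + (-7052 - 1*(-16310)) = ((-72*6 + 60) + 12826/3) + (-7052 - 1*(-16310)) = ((-432 + 60) + 12826/3) + (-7052 + 16310) = (-372 + 12826/3) + 9258 = 11710/3 + 9258 = 39484/3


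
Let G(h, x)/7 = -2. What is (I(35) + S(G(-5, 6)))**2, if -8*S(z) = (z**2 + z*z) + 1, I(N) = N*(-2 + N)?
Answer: 78269409/64 ≈ 1.2230e+6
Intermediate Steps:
G(h, x) = -14 (G(h, x) = 7*(-2) = -14)
S(z) = -1/8 - z**2/4 (S(z) = -((z**2 + z*z) + 1)/8 = -((z**2 + z**2) + 1)/8 = -(2*z**2 + 1)/8 = -(1 + 2*z**2)/8 = -1/8 - z**2/4)
(I(35) + S(G(-5, 6)))**2 = (35*(-2 + 35) + (-1/8 - 1/4*(-14)**2))**2 = (35*33 + (-1/8 - 1/4*196))**2 = (1155 + (-1/8 - 49))**2 = (1155 - 393/8)**2 = (8847/8)**2 = 78269409/64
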